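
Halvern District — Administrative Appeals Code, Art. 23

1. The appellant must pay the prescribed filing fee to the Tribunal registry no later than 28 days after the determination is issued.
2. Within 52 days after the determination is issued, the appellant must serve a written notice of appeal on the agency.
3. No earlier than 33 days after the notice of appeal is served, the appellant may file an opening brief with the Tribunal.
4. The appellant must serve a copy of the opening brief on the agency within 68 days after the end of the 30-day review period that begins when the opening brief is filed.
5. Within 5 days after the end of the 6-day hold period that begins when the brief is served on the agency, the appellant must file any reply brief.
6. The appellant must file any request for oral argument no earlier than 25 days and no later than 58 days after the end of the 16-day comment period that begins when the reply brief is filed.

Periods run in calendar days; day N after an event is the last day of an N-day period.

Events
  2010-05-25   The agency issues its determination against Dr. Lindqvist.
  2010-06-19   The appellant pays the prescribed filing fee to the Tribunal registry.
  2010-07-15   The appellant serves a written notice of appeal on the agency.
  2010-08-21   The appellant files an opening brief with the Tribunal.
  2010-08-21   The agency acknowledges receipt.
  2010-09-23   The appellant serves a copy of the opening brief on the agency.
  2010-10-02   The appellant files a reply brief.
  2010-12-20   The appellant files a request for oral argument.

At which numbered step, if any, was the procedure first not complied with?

Step 6

(1) due by 2010-05-25 + 28 days = 2010-06-22; 2010-06-19 is within that limit.
(2) due by 2010-05-25 + 52 days = 2010-07-16; done 2010-07-15 — timely.
(3) permitted from 2010-07-15 + 33 days = 2010-08-17 onward; 2010-08-21 is on or after that date.
(4) due by 2010-09-20 + 68 days = 2010-11-27; completed 2010-09-23, before the deadline.
(5) due by 2010-09-29 + 5 days = 2010-10-04; completed 2010-10-02, before the deadline.
(6) the permitted window runs from 2010-10-18 + 25 = 2010-11-12 to 2010-10-18 + 58 = 2010-12-15; done 2010-12-20 — 5 days after the window closed.
The procedure was therefore not followed at step 6.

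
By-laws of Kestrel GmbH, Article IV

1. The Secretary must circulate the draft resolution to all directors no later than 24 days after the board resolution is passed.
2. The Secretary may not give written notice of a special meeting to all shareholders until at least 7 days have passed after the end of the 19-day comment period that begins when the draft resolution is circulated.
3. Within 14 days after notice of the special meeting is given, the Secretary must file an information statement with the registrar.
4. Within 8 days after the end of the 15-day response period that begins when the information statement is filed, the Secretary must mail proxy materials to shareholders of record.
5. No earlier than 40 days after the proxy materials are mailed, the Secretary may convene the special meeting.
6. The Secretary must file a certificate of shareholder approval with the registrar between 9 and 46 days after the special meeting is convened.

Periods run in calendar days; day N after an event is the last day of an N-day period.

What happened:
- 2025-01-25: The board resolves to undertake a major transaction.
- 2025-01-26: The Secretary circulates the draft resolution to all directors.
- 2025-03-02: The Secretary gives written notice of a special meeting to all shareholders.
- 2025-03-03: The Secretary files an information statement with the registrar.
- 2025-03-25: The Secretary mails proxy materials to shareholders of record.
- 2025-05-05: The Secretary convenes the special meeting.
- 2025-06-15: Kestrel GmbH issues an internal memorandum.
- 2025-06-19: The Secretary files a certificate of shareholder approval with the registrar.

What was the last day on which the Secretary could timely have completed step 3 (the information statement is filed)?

2025-03-16

Step 3 runs from 2025-03-02, when notice of the special meeting is given. 14 days after 2025-03-02 is 2025-03-16.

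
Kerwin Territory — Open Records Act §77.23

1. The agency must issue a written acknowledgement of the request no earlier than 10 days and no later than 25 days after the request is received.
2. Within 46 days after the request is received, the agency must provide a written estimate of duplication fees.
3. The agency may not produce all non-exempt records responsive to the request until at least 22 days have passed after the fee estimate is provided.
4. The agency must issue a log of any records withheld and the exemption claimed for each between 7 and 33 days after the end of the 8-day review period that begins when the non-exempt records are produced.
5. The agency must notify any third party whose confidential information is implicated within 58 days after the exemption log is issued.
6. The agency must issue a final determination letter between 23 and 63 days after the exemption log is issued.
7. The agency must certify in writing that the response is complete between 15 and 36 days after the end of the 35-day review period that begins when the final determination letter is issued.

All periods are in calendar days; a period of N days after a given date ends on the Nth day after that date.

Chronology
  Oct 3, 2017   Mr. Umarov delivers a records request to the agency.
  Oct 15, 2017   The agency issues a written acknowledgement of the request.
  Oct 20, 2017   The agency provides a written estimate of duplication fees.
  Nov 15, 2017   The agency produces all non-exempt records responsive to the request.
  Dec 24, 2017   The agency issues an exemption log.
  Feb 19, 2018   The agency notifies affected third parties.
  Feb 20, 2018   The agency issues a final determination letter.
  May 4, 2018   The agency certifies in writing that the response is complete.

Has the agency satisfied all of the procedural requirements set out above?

Step 1 — 10 and 25 days from Oct 3, 2017 (when the request is received) are Oct 13, 2017 and Oct 28, 2017 respectively; done Oct 15, 2017 — within the window.
Step 2 — counting 46 days from Oct 3, 2017 (when the request is received) gives a deadline of Nov 18, 2017; Oct 20, 2017 is within that limit.
Step 3 — must wait 22 days from Oct 20, 2017 (when the fee estimate is provided), so not before Nov 11, 2017; Nov 15, 2017 is on or after that date.
Step 4 — 7 and 33 days from Nov 23, 2017 (end of the 8-day review period, which began when the non-exempt records are produced on Nov 15, 2017) are Nov 30, 2017 and Dec 26, 2017 respectively; Dec 24, 2017 falls inside that range.
Step 5 — counting 58 days from Dec 24, 2017 (when the exemption log is issued) gives a deadline of Feb 20, 2018; Feb 19, 2018 is within that limit.
Step 6 — 23 and 63 days from Dec 24, 2017 (when the exemption log is issued) are Jan 16, 2018 and Feb 25, 2018 respectively; done Feb 20, 2018, which is between those dates.
Step 7 — 15 and 36 days from Mar 27, 2018 (end of the 35-day review period, which began when the final determination letter is issued on Feb 20, 2018) are Apr 11, 2018 and May 2, 2018 respectively; done May 4, 2018 — 2 days after the window closed.
The analysis stops there.

No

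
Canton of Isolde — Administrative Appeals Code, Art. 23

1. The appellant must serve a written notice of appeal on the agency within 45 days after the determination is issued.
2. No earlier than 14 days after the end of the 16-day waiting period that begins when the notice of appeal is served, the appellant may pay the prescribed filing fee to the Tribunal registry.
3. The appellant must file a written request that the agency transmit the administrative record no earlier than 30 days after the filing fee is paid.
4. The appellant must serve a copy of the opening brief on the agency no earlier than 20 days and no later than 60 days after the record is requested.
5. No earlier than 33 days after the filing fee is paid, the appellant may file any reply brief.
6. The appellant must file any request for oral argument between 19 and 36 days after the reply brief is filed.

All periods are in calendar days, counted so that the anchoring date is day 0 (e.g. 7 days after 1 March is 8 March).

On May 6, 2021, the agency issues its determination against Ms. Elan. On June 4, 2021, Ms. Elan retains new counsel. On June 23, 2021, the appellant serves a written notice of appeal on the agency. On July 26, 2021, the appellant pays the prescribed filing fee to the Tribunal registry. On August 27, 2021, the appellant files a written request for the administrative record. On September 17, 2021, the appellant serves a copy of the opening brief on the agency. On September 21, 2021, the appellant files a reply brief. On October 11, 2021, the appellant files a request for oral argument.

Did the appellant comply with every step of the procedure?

Step 1 — counting 45 days from May 6, 2021 (when the determination is issued) gives a deadline of June 20, 2021; June 23, 2021 misses that deadline by 3 days.

No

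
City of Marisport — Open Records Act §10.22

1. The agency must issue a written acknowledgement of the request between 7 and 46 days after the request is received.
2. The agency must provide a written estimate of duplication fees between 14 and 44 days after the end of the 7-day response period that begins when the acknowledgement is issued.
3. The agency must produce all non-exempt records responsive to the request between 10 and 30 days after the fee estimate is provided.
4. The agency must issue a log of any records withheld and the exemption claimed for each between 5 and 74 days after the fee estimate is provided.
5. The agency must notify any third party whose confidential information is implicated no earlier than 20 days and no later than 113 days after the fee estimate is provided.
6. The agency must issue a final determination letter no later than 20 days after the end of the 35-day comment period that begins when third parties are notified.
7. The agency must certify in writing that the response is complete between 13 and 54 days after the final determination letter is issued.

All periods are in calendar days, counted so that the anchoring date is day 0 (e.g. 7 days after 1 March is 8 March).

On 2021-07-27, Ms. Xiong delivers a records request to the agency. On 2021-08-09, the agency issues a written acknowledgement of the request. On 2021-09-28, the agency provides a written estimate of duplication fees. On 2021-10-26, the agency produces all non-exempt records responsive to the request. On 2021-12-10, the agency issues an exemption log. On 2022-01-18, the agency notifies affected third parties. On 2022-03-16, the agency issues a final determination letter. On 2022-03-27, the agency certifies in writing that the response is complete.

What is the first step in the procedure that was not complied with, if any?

Step 6

Step 1: the window is 7–46 days after 2021-07-27 (when the request is received), so 2021-08-03 through 2021-09-11; 2021-08-09 falls inside that range.
Step 2: the window is 14–44 days after 2021-08-16 (end of the 7-day response period, which began when the acknowledgement is issued on 2021-08-09), so 2021-08-30 through 2021-09-29; done 2021-09-28 — within the window.
Step 3: the window is 10–30 days after 2021-09-28 (when the fee estimate is provided), so 2021-10-08 through 2021-10-28; done 2021-10-26, which is between those dates.
Step 4: the window is 5–74 days after 2021-09-28 (when the fee estimate is provided), so 2021-10-03 through 2021-12-11; done 2021-12-10 — within the window.
Step 5: the window is 20–113 days after 2021-09-28 (when the fee estimate is provided), so 2021-10-18 through 2022-01-19; done 2022-01-18 — within the window.
Step 6: 20 days after 2022-02-22 (end of the 35-day comment period, which began when third parties are notified on 2022-01-18) is 2022-03-14; done 2022-03-16 — 2 days late.
The procedure was therefore not followed at step 6.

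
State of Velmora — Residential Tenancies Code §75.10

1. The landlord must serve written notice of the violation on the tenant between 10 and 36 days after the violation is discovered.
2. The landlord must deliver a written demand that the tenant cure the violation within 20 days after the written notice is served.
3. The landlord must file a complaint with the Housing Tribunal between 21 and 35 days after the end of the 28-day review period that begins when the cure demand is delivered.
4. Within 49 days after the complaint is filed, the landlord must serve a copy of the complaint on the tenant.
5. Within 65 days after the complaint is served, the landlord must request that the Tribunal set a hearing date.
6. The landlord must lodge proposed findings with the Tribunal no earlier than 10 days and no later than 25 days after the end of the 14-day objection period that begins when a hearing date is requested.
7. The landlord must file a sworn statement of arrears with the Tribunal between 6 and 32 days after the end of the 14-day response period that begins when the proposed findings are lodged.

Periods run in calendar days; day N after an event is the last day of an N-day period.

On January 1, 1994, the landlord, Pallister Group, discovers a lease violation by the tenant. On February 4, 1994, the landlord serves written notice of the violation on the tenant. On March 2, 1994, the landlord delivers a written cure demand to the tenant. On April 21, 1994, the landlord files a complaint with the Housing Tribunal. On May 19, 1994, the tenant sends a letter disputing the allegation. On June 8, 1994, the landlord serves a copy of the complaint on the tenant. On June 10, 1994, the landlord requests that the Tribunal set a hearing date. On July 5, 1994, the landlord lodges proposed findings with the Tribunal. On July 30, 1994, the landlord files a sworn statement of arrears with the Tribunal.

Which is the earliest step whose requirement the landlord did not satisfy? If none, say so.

Step 2

Step 1: the window is 10–36 days after January 1, 1994 (when the violation is discovered), so January 11, 1994 through February 6, 1994; February 4, 1994 falls inside that range.
Step 2: 20 days after February 4, 1994 (when the written notice is served) is February 24, 1994; not done until March 2, 1994, 6 days after the deadline.
No need to go further; step 2 was not satisfied.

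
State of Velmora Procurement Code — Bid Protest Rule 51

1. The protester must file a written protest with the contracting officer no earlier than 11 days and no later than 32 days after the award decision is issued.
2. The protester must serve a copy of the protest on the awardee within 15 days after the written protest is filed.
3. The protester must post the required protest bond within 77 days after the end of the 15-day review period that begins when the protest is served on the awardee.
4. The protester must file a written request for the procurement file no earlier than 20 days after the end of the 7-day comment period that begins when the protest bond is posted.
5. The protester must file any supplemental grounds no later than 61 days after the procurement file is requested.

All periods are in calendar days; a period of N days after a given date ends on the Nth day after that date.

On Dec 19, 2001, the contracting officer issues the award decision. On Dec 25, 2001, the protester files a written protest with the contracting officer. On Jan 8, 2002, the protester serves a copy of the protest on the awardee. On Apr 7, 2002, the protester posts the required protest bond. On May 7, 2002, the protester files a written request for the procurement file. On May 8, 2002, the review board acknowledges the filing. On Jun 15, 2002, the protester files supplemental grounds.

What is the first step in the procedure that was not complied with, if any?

Step 1 — 11 and 32 days from Dec 19, 2001 (when the award decision is issued) are Dec 30, 2001 and Jan 20, 2002 respectively; done Dec 25, 2001 — 5 days before the window opened.
The analysis stops there.

Step 1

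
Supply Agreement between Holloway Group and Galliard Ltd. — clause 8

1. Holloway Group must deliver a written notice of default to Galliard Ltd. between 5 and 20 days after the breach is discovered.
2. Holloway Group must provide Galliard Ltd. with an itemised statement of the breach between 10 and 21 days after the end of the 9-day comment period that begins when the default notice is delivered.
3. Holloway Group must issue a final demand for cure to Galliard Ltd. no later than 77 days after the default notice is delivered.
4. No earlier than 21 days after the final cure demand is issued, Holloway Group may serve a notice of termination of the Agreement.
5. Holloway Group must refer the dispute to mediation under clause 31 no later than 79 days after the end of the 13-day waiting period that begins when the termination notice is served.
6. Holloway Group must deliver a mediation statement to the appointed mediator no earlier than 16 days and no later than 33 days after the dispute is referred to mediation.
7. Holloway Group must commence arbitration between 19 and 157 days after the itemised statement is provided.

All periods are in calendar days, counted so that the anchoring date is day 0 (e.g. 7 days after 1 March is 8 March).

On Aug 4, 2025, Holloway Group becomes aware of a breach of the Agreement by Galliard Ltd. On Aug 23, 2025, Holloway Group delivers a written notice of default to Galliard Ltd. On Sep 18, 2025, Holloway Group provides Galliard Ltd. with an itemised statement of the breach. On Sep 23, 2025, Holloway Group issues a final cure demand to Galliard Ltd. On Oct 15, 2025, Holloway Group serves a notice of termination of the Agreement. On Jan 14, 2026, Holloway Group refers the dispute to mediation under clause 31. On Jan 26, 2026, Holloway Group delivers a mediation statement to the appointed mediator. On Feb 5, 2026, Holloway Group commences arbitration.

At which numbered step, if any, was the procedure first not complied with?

Step 1 — 5 and 20 days from Aug 4, 2025 (when the breach is discovered) are Aug 9, 2025 and Aug 24, 2025 respectively; Aug 23, 2025 falls inside that range.
Step 2 — 10 and 21 days from Sep 1, 2025 (end of the 9-day comment period, which began when the default notice is delivered on Aug 23, 2025) are Sep 11, 2025 and Sep 22, 2025 respectively; done Sep 18, 2025 — within the window.
Step 3 — counting 77 days from Aug 23, 2025 (when the default notice is delivered) gives a deadline of Nov 8, 2025; done Sep 23, 2025 — timely.
Step 4 — must wait 21 days from Sep 23, 2025 (when the final cure demand is issued), so not before Oct 14, 2025; Oct 15, 2025 is on or after that date.
Step 5 — counting 79 days from Oct 28, 2025 (end of the 13-day waiting period, which began when the termination notice is served on Oct 15, 2025) gives a deadline of Jan 15, 2026; completed Jan 14, 2026, before the deadline.
Step 6 — 16 and 33 days from Jan 14, 2026 (when the dispute is referred to mediation) are Jan 30, 2026 and Feb 16, 2026 respectively; done Jan 26, 2026 — 4 days before the window opened.
The analysis stops there.

Step 6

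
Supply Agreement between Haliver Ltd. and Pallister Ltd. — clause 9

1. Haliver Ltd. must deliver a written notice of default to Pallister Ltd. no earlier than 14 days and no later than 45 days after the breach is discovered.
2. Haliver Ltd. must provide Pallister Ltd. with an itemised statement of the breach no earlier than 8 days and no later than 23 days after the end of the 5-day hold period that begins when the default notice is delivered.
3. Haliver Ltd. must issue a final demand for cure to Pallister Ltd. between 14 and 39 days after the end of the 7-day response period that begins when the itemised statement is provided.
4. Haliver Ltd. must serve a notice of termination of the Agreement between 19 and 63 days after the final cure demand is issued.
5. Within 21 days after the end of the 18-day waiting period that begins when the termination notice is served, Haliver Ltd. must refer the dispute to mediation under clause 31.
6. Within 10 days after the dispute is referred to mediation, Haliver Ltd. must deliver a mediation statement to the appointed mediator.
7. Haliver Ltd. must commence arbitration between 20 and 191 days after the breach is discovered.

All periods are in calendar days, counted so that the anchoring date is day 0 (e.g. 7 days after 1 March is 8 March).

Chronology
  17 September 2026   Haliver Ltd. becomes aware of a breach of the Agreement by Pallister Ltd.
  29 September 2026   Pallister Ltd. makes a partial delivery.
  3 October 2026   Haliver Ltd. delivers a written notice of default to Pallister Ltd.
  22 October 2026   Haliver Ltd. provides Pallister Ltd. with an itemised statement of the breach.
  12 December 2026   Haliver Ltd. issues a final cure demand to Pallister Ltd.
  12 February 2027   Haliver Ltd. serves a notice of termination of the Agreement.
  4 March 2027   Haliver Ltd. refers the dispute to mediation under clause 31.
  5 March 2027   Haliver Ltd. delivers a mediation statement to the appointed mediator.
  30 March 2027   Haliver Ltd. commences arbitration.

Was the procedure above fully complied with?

(1) the permitted window runs from 17 September 2026 + 14 = 1 October 2026 to 17 September 2026 + 45 = 1 November 2026; done 3 October 2026 — within the window.
(2) the permitted window runs from 8 October 2026 + 8 = 16 October 2026 to 8 October 2026 + 23 = 31 October 2026; done 22 October 2026 — within the window.
(3) the permitted window runs from 29 October 2026 + 14 = 12 November 2026 to 29 October 2026 + 39 = 7 December 2026; 12 December 2026 is 5 days past the end of the window.

No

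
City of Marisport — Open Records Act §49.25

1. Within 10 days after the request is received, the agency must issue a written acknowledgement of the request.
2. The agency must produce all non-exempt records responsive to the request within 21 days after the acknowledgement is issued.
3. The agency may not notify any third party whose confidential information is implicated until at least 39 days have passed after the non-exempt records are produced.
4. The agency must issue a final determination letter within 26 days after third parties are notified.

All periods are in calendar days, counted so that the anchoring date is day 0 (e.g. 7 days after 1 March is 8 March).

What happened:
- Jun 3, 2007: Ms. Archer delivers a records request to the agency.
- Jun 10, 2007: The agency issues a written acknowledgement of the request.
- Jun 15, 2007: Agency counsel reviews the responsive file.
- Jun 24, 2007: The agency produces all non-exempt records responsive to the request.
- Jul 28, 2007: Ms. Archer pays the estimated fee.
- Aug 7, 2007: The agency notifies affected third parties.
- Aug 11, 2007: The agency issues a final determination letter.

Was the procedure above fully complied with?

Yes

Step 1: 10 days after Jun 3, 2007 (when the request is received) is Jun 13, 2007; done Jun 10, 2007 — timely.
Step 2: 21 days after Jun 10, 2007 (when the acknowledgement is issued) is Jul 1, 2007; completed Jun 24, 2007, before the deadline.
Step 3: the earliest permitted date is 39 days after Jun 24, 2007 (when the non-exempt records are produced), i.e. Aug 2, 2007; done Aug 7, 2007 — permitted.
Step 4: 26 days after Aug 7, 2007 (when third parties are notified) is Sep 2, 2007; done Aug 11, 2007 — timely.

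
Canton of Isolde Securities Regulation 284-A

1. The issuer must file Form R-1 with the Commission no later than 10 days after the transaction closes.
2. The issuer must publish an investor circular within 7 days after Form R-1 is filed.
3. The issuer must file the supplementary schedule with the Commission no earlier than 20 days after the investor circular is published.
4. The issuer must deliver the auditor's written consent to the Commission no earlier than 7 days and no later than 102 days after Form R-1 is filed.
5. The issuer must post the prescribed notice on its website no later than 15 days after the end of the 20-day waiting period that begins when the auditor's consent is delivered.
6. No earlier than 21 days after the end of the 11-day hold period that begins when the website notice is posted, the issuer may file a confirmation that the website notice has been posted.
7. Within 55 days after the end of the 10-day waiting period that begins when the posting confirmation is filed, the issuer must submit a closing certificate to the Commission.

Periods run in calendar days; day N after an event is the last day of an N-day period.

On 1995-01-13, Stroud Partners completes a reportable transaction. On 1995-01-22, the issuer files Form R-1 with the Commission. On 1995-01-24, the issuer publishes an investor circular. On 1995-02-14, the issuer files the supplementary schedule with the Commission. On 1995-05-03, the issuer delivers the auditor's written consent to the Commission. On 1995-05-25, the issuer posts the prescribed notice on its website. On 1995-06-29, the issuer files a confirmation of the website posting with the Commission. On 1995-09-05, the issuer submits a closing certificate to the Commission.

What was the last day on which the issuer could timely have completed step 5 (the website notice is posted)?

The auditor's consent is delivered on 1995-05-03; the 20-day waiting period therefore ends 1995-05-23, and step 5 runs from that date. 15 days after 1995-05-23 is 1995-06-07.

1995-06-07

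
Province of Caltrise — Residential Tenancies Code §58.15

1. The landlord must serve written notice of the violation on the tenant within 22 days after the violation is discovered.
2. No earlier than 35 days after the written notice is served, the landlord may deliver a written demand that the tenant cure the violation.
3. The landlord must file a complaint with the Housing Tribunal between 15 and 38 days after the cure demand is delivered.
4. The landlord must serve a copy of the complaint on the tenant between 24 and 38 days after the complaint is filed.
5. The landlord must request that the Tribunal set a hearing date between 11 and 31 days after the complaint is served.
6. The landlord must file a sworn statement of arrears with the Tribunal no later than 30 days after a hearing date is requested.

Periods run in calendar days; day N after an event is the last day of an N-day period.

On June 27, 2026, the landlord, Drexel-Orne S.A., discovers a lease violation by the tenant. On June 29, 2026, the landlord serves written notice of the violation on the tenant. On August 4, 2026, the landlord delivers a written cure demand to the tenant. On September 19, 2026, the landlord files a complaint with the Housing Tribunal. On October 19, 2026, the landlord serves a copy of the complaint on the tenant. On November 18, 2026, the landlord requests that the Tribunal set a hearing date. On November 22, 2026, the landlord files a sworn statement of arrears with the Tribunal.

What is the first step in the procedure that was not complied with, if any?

Step 3

Step 1: 22 days after June 27, 2026 (when the violation is discovered) is July 19, 2026; June 29, 2026 is within that limit.
Step 2: the earliest permitted date is 35 days after June 29, 2026 (when the written notice is served), i.e. August 3, 2026; done August 4, 2026 — permitted.
Step 3: the window is 15–38 days after August 4, 2026 (when the cure demand is delivered), so August 19, 2026 through September 11, 2026; September 19, 2026 is 8 days past the end of the window.
The procedure was therefore not followed at step 3.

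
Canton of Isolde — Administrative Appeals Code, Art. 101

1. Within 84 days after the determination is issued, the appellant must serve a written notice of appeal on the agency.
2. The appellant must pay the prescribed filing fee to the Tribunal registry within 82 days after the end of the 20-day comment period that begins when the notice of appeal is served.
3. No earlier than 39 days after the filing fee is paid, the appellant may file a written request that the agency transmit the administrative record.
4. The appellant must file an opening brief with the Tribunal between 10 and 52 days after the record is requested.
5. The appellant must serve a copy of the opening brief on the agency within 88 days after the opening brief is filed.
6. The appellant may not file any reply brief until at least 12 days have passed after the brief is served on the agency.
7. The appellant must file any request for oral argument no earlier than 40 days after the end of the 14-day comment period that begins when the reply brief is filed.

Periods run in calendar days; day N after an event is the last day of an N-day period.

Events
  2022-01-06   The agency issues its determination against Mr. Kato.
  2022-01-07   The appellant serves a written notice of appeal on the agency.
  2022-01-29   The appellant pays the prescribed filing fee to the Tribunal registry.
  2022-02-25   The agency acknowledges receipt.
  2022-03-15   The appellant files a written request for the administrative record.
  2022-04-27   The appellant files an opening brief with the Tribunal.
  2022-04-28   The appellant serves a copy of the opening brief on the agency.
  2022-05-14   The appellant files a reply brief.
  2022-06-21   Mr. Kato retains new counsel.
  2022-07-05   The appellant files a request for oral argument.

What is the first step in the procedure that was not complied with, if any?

Step 7

Step 1 — counting 84 days from 2022-01-06 (when the determination is issued) gives a deadline of 2022-03-31; 2022-01-07 is within that limit.
Step 2 — counting 82 days from 2022-01-27 (end of the 20-day comment period, which began when the notice of appeal is served on 2022-01-07) gives a deadline of 2022-04-19; 2022-01-29 is within that limit.
Step 3 — must wait 39 days from 2022-01-29 (when the filing fee is paid), so not before 2022-03-09; done 2022-03-15 — permitted.
Step 4 — 10 and 52 days from 2022-03-15 (when the record is requested) are 2022-03-25 and 2022-05-06 respectively; done 2022-04-27, which is between those dates.
Step 5 — counting 88 days from 2022-04-27 (when the opening brief is filed) gives a deadline of 2022-07-24; completed 2022-04-28, before the deadline.
Step 6 — must wait 12 days from 2022-04-28 (when the brief is served on the agency), so not before 2022-05-10; done 2022-05-14, after the minimum wait.
Step 7 — must wait 40 days from 2022-05-28 (end of the 14-day comment period, which began when the reply brief is filed on 2022-05-14), so not before 2022-07-07; done 2022-07-05 — 2 days too early.
The procedure was therefore not followed at step 7.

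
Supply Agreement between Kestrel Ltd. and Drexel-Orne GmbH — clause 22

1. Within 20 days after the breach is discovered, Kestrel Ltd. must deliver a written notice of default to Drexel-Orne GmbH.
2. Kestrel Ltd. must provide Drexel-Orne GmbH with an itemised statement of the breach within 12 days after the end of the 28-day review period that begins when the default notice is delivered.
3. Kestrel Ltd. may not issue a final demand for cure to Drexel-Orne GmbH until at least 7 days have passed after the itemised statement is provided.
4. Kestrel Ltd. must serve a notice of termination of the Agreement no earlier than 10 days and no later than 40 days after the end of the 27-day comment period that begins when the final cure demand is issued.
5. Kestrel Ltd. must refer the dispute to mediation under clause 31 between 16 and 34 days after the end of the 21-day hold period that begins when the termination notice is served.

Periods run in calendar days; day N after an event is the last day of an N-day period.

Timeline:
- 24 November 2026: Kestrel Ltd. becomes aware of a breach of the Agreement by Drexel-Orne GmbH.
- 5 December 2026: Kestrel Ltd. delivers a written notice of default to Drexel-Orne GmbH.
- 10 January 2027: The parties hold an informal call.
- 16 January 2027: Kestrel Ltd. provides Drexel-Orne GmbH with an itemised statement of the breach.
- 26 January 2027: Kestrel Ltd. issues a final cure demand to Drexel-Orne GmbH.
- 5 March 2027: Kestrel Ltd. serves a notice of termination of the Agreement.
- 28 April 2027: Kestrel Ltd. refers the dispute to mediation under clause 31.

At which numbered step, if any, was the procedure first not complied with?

Step 2

(1) due by 24 November 2026 + 20 days = 14 December 2026; done 5 December 2026 — timely.
(2) due by 2 January 2027 + 12 days = 14 January 2027; 16 January 2027 misses that deadline by 2 days.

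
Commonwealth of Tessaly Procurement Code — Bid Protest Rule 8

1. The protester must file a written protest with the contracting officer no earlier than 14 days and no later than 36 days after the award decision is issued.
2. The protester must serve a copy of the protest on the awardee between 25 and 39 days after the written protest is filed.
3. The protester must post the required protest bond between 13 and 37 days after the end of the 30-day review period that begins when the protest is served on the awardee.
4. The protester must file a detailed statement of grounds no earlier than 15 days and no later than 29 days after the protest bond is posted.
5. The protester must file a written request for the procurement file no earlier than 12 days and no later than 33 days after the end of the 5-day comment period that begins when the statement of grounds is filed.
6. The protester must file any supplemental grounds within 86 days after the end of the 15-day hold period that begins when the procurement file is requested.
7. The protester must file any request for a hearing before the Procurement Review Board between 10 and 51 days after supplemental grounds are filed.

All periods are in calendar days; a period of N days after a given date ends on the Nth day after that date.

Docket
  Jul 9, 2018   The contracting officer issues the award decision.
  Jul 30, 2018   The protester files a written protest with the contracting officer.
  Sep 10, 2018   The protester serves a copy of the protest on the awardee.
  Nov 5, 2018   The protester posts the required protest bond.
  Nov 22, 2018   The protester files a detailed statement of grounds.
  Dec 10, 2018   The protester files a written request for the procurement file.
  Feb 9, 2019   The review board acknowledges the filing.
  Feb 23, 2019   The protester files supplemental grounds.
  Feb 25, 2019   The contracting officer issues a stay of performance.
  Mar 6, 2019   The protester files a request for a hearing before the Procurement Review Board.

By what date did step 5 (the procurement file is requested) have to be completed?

The statement of grounds is filed on Nov 22, 2018; the 5-day comment period therefore ends Nov 27, 2018, and step 5 runs from that date. The window is 12–33 days after Nov 27, 2018; it closes on Dec 30, 2018.

Dec 30, 2018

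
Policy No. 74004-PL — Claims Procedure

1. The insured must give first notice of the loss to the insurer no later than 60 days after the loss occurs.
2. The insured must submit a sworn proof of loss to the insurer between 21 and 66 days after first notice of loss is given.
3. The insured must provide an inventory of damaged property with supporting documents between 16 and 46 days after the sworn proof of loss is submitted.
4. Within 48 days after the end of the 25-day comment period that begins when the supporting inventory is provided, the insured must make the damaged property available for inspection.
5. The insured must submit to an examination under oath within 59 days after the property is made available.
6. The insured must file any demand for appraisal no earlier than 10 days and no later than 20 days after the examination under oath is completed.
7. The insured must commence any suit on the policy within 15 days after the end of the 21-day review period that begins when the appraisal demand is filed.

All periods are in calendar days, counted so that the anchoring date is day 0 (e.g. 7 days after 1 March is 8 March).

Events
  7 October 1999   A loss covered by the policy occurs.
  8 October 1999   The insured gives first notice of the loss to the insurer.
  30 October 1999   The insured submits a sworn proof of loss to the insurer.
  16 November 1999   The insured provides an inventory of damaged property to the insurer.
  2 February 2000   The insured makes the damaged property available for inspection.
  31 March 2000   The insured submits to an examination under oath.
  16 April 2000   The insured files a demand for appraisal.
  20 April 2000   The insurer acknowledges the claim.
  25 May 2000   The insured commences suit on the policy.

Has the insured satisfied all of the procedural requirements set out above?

No

Step 1 — counting 60 days from 7 October 1999 (when the loss occurs) gives a deadline of 6 December 1999; 8 October 1999 is within that limit.
Step 2 — 21 and 66 days from 8 October 1999 (when first notice of loss is given) are 29 October 1999 and 13 December 1999 respectively; done 30 October 1999 — within the window.
Step 3 — 16 and 46 days from 30 October 1999 (when the sworn proof of loss is submitted) are 15 November 1999 and 15 December 1999 respectively; done 16 November 1999, which is between those dates.
Step 4 — counting 48 days from 11 December 1999 (end of the 25-day comment period, which began when the supporting inventory is provided on 16 November 1999) gives a deadline of 28 January 2000; 2 February 2000 misses that deadline by 5 days.
The analysis stops there.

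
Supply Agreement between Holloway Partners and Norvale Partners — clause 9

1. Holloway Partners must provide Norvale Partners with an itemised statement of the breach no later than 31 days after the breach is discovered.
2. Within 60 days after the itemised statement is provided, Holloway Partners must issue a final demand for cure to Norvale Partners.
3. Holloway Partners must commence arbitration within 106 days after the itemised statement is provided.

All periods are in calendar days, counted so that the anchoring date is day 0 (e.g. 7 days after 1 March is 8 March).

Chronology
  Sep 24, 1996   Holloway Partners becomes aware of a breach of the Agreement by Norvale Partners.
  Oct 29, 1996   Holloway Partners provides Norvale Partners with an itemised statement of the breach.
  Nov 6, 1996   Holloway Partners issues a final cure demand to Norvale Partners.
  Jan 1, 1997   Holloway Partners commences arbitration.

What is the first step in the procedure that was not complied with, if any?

Step 1

Step 1 — counting 31 days from Sep 24, 1996 (when the breach is discovered) gives a deadline of Oct 25, 1996; Oct 29, 1996 misses that deadline by 4 days.
The analysis stops there.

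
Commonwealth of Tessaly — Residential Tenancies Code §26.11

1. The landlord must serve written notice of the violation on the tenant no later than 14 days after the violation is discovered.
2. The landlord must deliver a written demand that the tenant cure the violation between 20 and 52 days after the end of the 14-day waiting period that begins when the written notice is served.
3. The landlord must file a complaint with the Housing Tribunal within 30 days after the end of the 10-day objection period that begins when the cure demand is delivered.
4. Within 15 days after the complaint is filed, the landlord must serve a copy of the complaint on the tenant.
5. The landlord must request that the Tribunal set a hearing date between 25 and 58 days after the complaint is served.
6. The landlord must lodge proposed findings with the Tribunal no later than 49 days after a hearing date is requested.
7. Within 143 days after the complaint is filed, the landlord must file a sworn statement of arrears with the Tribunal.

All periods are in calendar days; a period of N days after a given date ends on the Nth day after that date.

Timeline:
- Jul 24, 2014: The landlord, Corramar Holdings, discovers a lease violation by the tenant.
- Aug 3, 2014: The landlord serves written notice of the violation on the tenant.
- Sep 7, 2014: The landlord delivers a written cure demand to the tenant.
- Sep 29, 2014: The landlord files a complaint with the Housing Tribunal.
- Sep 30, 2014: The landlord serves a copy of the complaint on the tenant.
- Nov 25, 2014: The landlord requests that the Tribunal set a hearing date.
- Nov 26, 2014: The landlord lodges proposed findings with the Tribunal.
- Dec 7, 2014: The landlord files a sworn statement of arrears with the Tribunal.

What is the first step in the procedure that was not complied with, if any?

Step 1: 14 days after Jul 24, 2014 (when the violation is discovered) is Aug 7, 2014; Aug 3, 2014 is within that limit.
Step 2: the window is 20–52 days after Aug 17, 2014 (end of the 14-day waiting period, which began when the written notice is served on Aug 3, 2014), so Sep 6, 2014 through Oct 8, 2014; done Sep 7, 2014, which is between those dates.
Step 3: 30 days after Sep 17, 2014 (end of the 10-day objection period, which began when the cure demand is delivered on Sep 7, 2014) is Oct 17, 2014; done Sep 29, 2014 — timely.
Step 4: 15 days after Sep 29, 2014 (when the complaint is filed) is Oct 14, 2014; done Sep 30, 2014 — timely.
Step 5: the window is 25–58 days after Sep 30, 2014 (when the complaint is served), so Oct 25, 2014 through Nov 27, 2014; done Nov 25, 2014, which is between those dates.
Step 6: 49 days after Nov 25, 2014 (when a hearing date is requested) is Jan 13, 2015; done Nov 26, 2014 — timely.
Step 7: 143 days after Sep 29, 2014 (when the complaint is filed) is Feb 19, 2015; done Dec 7, 2014 — timely.

None — every step was satisfied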